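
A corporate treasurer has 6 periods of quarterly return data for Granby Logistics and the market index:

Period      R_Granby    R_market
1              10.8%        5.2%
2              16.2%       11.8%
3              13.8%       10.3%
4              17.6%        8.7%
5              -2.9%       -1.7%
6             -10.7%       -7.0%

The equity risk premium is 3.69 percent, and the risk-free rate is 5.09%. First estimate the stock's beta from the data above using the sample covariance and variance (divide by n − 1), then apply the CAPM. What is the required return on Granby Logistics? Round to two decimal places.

10.69%

Mean R_i = (10.8 + 16.2 + 13.8 + 17.6 − 2.9 − 10.7) / 6 = 7.4667%
Mean R_m = (5.2 + 11.8 + 10.3 + 8.7 − 1.7 − 7.0) / 6 = 4.5500%
Σ(R_i − R̄_i)(R_m − R̄_m) = 418.5700  ⇒  Cov = 418.5700 / 5 = 83.7140
Σ(R_m − R̄_m)² = 275.7350  ⇒  Var(R_m) = 275.7350 / 5 = 55.1470
β = Cov / Var(R_m) = 83.7140 / 55.1470 = 1.5180
E(R) = R_f + β × MRP = 5.09% + 1.5180 × 3.69% = 10.69%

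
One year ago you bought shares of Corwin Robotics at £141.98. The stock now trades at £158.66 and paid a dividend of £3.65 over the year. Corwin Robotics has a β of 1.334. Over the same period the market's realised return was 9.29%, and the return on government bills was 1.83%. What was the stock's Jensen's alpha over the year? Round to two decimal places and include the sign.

Realised HPR = (P1 + D1 − P0) / P0 = (158.66 + 3.65 − 141.98) / 141.98 = 20.33 / 141.98 = 14.3189%
MRP = 9.29% − 1.83% = 7.46%
CAPM required = R_f + β·MRP = 1.83% + 1.334 × 7.46% = 11.78164%
α = realised − required = 14.3189% − 11.78164% = +2.54%

+2.54%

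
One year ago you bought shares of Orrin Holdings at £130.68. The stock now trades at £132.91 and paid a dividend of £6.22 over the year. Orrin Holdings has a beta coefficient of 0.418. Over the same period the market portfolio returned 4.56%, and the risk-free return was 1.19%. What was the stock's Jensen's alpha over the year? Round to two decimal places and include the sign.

Realised HPR = (P1 + D1 − P0) / P0 = (132.91 + 6.22 − 130.68) / 130.68 = 8.45 / 130.68 = 6.4662%
MRP = 4.56% − 1.19% = 3.37%
CAPM required = R_f + β·MRP = 1.19% + 0.418 × 3.37% = 2.59866%
α = realised − required = 6.4662% − 2.59866% = +3.87%

+3.87%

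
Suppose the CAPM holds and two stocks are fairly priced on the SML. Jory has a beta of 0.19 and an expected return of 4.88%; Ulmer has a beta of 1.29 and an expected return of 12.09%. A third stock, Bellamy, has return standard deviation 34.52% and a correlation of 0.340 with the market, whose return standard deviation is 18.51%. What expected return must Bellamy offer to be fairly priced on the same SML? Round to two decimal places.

MRP = (12.09% − 4.88%) / (1.29 − 0.19) = 6.5545%
R_f = 4.88% − 0.19 × 6.5545% = 3.6346%
β_Bellamy = ρ·σ_i/σ_m = 0.340 × 34.52 / 18.51 = 0.6341
E(R_Bellamy) = R_f + β × MRP = 3.6346% + 0.6341 × 6.5545% = 7.79%

7.79%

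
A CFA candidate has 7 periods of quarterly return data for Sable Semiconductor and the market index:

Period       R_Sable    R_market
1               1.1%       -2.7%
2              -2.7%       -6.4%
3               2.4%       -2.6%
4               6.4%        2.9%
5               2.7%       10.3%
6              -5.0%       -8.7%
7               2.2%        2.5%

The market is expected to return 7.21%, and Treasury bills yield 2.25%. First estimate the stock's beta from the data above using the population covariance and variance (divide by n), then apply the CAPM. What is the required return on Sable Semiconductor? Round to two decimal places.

4.41%

Mean R_i = (1.1 − 2.7 + 2.4 + 6.4 + 2.7 − 5.0 + 2.2) / 7 = 1.0143%
Mean R_m = (-2.7 − 6.4 − 2.6 + 2.9 + 10.3 − 8.7 + 2.5) / 7 = -0.6714%
Σ(R_i − R̄_i)(R_m − R̄_m) = 108.2071  ⇒  Cov = 108.2071 / 7 = 15.4582
Σ(R_m − R̄_m)² = 248.2943  ⇒  Var(R_m) = 248.2943 / 7 = 35.4706
β = Cov / Var(R_m) = 15.4582 / 35.4706 = 0.4358
MRP = 7.21% − 2.25% = 4.96%
E(R) = R_f + β × MRP = 2.25% + 0.4358 × 4.96% = 4.41%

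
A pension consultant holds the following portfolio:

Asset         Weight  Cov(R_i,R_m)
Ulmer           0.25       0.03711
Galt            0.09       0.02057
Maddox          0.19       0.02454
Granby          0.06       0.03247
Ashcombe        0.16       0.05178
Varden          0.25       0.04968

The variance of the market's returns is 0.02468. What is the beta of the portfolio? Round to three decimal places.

β_Ulmer = 0.03711 / 0.02468 = 1.5036
β_Galt = 0.02057 / 0.02468 = 0.8335
β_Maddox = 0.02454 / 0.02468 = 0.9943
β_Granby = 0.03247 / 0.02468 = 1.3156
β_Ashcombe = 0.05178 / 0.02468 = 2.0981
β_Varden = 0.04968 / 0.02468 = 2.0130
β_P = Σ w_i β_i = 0.25×1.5036 + 0.09×0.8335 + 0.19×0.9943 + 0.06×1.3156 + 0.16×2.0981 + 0.25×2.0130 = 1.5577

1.558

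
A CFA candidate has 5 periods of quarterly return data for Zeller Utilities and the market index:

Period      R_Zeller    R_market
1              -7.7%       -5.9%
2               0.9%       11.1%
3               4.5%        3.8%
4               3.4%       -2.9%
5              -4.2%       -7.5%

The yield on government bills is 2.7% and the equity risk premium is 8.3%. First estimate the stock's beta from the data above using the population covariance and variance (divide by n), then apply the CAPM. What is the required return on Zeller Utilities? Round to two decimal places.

Mean R_i = (-7.7 + 0.9 + 4.5 + 3.4 − 4.2) / 5 = -0.6200%
Mean R_m = (-5.9 + 11.1 + 3.8 − 2.9 − 7.5) / 5 = -0.2800%
Σ(R_i − R̄_i)(R_m − R̄_m) = 93.2920  ⇒  Cov = 93.2920 / 5 = 18.6584
Σ(R_m − R̄_m)² = 236.7280  ⇒  Var(R_m) = 236.7280 / 5 = 47.3456
β = Cov / Var(R_m) = 18.6584 / 47.3456 = 0.3941
E(R) = R_f + β × MRP = 2.7% + 0.3941 × 8.3% = 5.97%

5.97%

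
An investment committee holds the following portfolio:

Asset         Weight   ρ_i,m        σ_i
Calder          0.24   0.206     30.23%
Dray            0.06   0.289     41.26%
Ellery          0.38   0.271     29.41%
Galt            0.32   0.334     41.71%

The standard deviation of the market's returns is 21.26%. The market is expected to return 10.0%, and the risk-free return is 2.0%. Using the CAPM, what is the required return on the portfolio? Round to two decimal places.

5.65%

β_Calder = 0.206 × 30.23% / 21.26% = 0.2929
β_Dray = 0.289 × 41.26% / 21.26% = 0.5609
β_Ellery = 0.271 × 29.41% / 21.26% = 0.3749
β_Galt = 0.334 × 41.71% / 21.26% = 0.6553
β_P = Σ w_i β_i = 0.24×0.2929 + 0.06×0.5609 + 0.38×0.3749 + 0.32×0.6553 = 0.4561
MRP = 10.0% − 2.0% = 8.00%
E(R_P) = R_f + β_P × MRP = 2.0% + 0.4561 × 8.0% = 5.65%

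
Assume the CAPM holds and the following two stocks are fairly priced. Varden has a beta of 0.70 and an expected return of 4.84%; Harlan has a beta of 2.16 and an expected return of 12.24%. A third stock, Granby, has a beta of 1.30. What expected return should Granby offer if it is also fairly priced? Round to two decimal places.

7.88%

MRP (SML slope) = (12.24% − 4.84%) / (2.16 − 0.70) = 7.40% / 1.46 = 5.0685%
R_f (intercept) = 4.84% − 0.70 × 5.0685% = 1.2921%
E(R_Granby) = R_f + β × MRP = 1.2921% + 1.30 × 5.0685% = 7.88%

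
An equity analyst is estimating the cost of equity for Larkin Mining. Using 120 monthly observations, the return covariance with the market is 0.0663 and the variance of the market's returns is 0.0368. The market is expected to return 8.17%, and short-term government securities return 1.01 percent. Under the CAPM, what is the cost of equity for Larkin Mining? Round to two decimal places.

β = Cov(R_i, R_m) / Var(R_m) = 0.0663 / 0.0368 = 1.8016
MRP = 8.17% − 1.01% = 7.16%
E(R) = R_f + β × MRP = 1.01% + 1.8016 × 7.16% = 13.91%

13.91%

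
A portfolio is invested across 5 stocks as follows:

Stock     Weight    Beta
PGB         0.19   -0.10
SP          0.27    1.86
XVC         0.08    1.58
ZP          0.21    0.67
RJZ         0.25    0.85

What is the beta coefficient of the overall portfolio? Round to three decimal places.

β_P = Σ w_i β_i = 0.19×-0.10 + 0.27×1.86 + 0.08×1.58 + 0.21×0.67 + 0.25×0.85 = 0.9628

0.963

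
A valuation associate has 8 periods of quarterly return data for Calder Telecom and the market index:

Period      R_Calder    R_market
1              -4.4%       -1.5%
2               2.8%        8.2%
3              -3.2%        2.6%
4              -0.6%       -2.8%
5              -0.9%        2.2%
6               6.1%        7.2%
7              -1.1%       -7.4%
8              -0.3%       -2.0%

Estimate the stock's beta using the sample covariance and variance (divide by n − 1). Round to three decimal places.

0.386

Mean R_i = (-4.4 + 2.8 − 3.2 − 0.6 − 0.9 + 6.1 − 1.1 − 0.3) / 8 = -0.2000%
Mean R_m = (-1.5 + 8.2 + 2.6 − 2.8 + 2.2 + 7.2 − 7.4 − 2.0) / 8 = 0.8125%
Σ(R_i − R̄_i)(R_m − R̄_m) = 74.9000  ⇒  Cov = 74.9000 / 7 = 10.7000
Σ(R_m − R̄_m)² = 194.2488  ⇒  Var(R_m) = 194.2488 / 7 = 27.7498
β = Cov / Var(R_m) = 10.7000 / 27.7498 = 0.3856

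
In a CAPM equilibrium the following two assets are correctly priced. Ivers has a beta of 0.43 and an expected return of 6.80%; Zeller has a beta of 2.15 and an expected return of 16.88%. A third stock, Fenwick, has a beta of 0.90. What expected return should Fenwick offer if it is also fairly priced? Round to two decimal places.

9.55%

MRP (SML slope) = (16.88% − 6.80%) / (2.15 − 0.43) = 10.08% / 1.72 = 5.8605%
R_f (intercept) = 6.80% − 0.43 × 5.8605% = 4.2800%
E(R_Fenwick) = R_f + β × MRP = 4.2800% + 0.90 × 5.8605% = 9.55%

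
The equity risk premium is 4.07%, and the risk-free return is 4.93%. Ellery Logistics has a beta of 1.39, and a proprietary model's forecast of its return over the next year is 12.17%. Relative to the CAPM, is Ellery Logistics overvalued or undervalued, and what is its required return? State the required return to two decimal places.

Undervalued; required return 10.59%

Required return = R_f + β·MRP = 4.93% + 1.39 × 4.07% = 10.59%
Forecast 12.17% > required 10.59% → the stock plots above the SML → undervalued.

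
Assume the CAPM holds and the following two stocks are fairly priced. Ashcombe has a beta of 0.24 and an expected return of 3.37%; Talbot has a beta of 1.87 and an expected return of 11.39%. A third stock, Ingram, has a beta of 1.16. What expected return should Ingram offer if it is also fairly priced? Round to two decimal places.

MRP (SML slope) = (11.39% − 3.37%) / (1.87 − 0.24) = 8.02% / 1.63 = 4.9202%
R_f (intercept) = 3.37% − 0.24 × 4.9202% = 2.1892%
E(R_Ingram) = R_f + β × MRP = 2.1892% + 1.16 × 4.9202% = 7.90%

7.90%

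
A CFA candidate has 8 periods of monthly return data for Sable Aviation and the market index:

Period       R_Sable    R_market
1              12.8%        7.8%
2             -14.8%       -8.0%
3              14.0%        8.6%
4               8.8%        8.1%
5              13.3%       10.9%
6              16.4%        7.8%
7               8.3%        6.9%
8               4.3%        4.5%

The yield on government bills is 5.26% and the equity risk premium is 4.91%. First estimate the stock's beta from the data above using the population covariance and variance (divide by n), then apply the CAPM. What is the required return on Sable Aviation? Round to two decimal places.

13.26%

Mean R_i = (12.8 − 14.8 + 14.0 + 8.8 + 13.3 + 16.4 + 8.3 + 4.3) / 8 = 7.8875%
Mean R_m = (7.8 − 8.0 + 8.6 + 8.1 + 10.9 + 7.8 + 6.9 + 4.5) / 8 = 5.8250%
Σ(R_i − R̄_i)(R_m − R̄_m) = 391.8725  ⇒  Cov = 391.8725 / 8 = 48.9841
Σ(R_m − R̄_m)² = 240.4750  ⇒  Var(R_m) = 240.4750 / 8 = 30.0594
β = Cov / Var(R_m) = 48.9841 / 30.0594 = 1.6296
E(R) = R_f + β × MRP = 5.26% + 1.6296 × 4.91% = 13.26%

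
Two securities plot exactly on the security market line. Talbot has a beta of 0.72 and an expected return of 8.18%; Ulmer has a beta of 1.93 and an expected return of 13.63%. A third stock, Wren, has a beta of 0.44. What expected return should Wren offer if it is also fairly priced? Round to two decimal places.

6.92%

MRP (SML slope) = (13.63% − 8.18%) / (1.93 − 0.72) = 5.45% / 1.21 = 4.5041%
R_f (intercept) = 8.18% − 0.72 × 4.5041% = 4.9370%
E(R_Wren) = R_f + β × MRP = 4.9370% + 0.44 × 4.5041% = 6.92%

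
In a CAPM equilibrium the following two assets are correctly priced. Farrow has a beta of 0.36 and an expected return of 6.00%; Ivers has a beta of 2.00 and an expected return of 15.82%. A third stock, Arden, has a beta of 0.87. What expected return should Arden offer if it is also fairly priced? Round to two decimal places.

MRP (SML slope) = (15.82% − 6.00%) / (2.00 − 0.36) = 9.82% / 1.64 = 5.9878%
R_f (intercept) = 6.00% − 0.36 × 5.9878% = 3.8444%
E(R_Arden) = R_f + β × MRP = 3.8444% + 0.87 × 5.9878% = 9.05%

9.05%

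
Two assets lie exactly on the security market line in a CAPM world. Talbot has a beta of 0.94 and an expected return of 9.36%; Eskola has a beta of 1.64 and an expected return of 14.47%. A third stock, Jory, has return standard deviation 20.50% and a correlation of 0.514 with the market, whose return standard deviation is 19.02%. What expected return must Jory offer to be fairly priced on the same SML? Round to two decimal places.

6.54%

MRP = (14.47% − 9.36%) / (1.64 − 0.94) = 7.3000%
R_f = 9.36% − 0.94 × 7.3000% = 2.4980%
β_Jory = ρ·σ_i/σ_m = 0.514 × 20.50 / 19.02 = 0.5540
E(R_Jory) = R_f + β × MRP = 2.4980% + 0.5540 × 7.3000% = 6.54%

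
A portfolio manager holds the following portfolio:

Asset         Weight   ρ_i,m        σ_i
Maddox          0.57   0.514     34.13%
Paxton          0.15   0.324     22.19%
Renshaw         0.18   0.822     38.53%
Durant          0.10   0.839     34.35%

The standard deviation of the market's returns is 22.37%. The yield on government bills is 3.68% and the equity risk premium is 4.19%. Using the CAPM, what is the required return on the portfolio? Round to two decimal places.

7.36%

β_Maddox = 0.514 × 34.13% / 22.37% = 0.7842
β_Paxton = 0.324 × 22.19% / 22.37% = 0.3214
β_Renshaw = 0.822 × 38.53% / 22.37% = 1.4158
β_Durant = 0.839 × 34.35% / 22.37% = 1.2883
β_P = Σ w_i β_i = 0.57×0.7842 + 0.15×0.3214 + 0.18×1.4158 + 0.10×1.2883 = 0.8789
E(R_P) = R_f + β_P × MRP = 3.68% + 0.8789 × 4.19% = 7.36%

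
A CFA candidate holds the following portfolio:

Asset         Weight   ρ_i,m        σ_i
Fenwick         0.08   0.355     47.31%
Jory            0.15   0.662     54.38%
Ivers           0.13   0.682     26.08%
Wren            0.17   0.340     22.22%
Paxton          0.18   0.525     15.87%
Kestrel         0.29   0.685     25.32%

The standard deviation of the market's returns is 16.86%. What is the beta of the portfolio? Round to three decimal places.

β_Fenwick = 0.355 × 47.31% / 16.86% = 0.9961
β_Jory = 0.662 × 54.38% / 16.86% = 2.1352
β_Ivers = 0.682 × 26.08% / 16.86% = 1.0550
β_Wren = 0.340 × 22.22% / 16.86% = 0.4481
β_Paxton = 0.525 × 15.87% / 16.86% = 0.4942
β_Kestrel = 0.685 × 25.32% / 16.86% = 1.0287
β_P = Σ w_i β_i = 0.08×0.9961 + 0.15×2.1352 + 0.13×1.0550 + 0.17×0.4481 + 0.18×0.4942 + 0.29×1.0287 = 1.0006

1.001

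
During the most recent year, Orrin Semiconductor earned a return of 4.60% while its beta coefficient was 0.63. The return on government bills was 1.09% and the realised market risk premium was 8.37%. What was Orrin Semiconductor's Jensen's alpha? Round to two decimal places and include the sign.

-1.76%

CAPM benchmark = R_f + β(R_m − R_f) = 1.09% + 0.63 × 8.37% = 6.3631%
α = actual − benchmark = 4.60% − 6.3631% = -1.76%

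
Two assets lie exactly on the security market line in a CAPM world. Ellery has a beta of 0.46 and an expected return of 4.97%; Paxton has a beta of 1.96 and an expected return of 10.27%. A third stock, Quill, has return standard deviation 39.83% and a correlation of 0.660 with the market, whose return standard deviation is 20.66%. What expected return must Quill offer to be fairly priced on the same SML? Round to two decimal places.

MRP = (10.27% − 4.97%) / (1.96 − 0.46) = 3.5333%
R_f = 4.97% − 0.46 × 3.5333% = 3.3447%
β_Quill = ρ·σ_i/σ_m = 0.660 × 39.83 / 20.66 = 1.2724
E(R_Quill) = R_f + β × MRP = 3.3447% + 1.2724 × 3.5333% = 7.84%

7.84%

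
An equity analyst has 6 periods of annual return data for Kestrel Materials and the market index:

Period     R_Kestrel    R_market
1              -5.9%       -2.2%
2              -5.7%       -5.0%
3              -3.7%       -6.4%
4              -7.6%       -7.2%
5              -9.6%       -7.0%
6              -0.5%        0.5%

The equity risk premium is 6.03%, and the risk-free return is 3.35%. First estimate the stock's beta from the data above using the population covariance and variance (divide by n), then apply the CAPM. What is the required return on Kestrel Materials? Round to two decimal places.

7.99%

Mean R_i = (-5.9 − 5.7 − 3.7 − 7.6 − 9.6 − 0.5) / 6 = -5.5000%
Mean R_m = (-2.2 − 5.0 − 6.4 − 7.2 − 7.0 + 0.5) / 6 = -4.5500%
Σ(R_i − R̄_i)(R_m − R̄_m) = 36.6800  ⇒  Cov = 36.6800 / 6 = 6.1133
Σ(R_m − R̄_m)² = 47.6750  ⇒  Var(R_m) = 47.6750 / 6 = 7.9458
β = Cov / Var(R_m) = 6.1133 / 7.9458 = 0.7694
E(R) = R_f + β × MRP = 3.35% + 0.7694 × 6.03% = 7.99%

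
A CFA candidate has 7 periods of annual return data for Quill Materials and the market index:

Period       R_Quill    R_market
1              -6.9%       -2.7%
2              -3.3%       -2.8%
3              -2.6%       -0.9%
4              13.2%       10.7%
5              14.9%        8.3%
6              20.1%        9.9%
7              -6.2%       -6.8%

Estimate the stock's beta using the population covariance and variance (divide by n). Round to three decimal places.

1.527

Mean R_i = (-6.9 − 3.3 − 2.6 + 13.2 + 14.9 + 20.1 − 6.2) / 7 = 4.1714%
Mean R_m = (-2.7 − 2.8 − 0.9 + 10.7 + 8.3 + 9.9 − 6.8) / 7 = 2.2429%
Σ(R_i − R̄_i)(R_m − R̄_m) = 470.7786  ⇒  Cov = 470.7786 / 7 = 67.2541
Σ(R_m − R̄_m)² = 308.3571  ⇒  Var(R_m) = 308.3571 / 7 = 44.0510
β = Cov / Var(R_m) = 67.2541 / 44.0510 = 1.5267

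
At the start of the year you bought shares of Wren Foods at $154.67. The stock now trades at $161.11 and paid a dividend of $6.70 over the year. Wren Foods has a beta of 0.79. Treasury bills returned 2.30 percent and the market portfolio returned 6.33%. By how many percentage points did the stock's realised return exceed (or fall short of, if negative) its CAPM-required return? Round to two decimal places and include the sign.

+3.01%

Realised HPR = (P1 + D1 − P0) / P0 = (161.11 + 6.70 − 154.67) / 154.67 = 13.14 / 154.67 = 8.4955%
MRP = 6.33% − 2.30% = 4.03%
CAPM required = R_f + β·MRP = 2.30% + 0.79 × 4.03% = 5.4837%
α = realised − required = 8.4955% − 5.4837% = +3.01%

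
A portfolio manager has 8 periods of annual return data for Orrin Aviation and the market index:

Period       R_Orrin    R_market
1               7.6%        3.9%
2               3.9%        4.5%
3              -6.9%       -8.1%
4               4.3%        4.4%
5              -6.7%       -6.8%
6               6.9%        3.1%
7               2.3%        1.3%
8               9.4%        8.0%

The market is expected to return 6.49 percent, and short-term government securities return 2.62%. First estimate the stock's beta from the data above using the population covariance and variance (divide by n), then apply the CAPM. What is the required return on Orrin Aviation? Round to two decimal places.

Mean R_i = (7.6 + 3.9 − 6.9 + 4.3 − 6.7 + 6.9 + 2.3 + 9.4) / 8 = 2.6000%
Mean R_m = (3.9 + 4.5 − 8.1 + 4.4 − 6.8 + 3.1 + 1.3 + 8.0) / 8 = 1.2875%
Σ(R_i − R̄_i)(R_m − R̄_m) = 240.3600  ⇒  Cov = 240.3600 / 8 = 30.0450
Σ(R_m − R̄_m)² = 228.7088  ⇒  Var(R_m) = 228.7088 / 8 = 28.5886
β = Cov / Var(R_m) = 30.0450 / 28.5886 = 1.0509
MRP = 6.49% − 2.62% = 3.87%
E(R) = R_f + β × MRP = 2.62% + 1.0509 × 3.87% = 6.69%

6.69%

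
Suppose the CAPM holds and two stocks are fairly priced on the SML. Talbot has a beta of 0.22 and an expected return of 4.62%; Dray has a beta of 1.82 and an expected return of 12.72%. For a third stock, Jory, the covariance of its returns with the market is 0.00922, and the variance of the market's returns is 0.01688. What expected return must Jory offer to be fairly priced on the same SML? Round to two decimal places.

MRP = (12.72% − 4.62%) / (1.82 − 0.22) = 5.0625%
R_f = 4.62% − 0.22 × 5.0625% = 3.5063%
β_Jory = Cov / Var(R_m) = 0.00922 / 0.01688 = 0.5462
E(R_Jory) = R_f + β × MRP = 3.5063% + 0.5462 × 5.0625% = 6.27%

6.27%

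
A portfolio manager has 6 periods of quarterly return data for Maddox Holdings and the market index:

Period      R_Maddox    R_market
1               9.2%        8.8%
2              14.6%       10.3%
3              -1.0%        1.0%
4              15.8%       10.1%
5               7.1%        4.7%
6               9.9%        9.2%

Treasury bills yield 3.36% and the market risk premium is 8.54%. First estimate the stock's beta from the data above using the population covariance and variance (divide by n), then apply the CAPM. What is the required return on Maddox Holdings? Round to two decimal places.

Mean R_i = (9.2 + 14.6 − 1.0 + 15.8 + 7.1 + 9.9) / 6 = 9.2667%
Mean R_m = (8.8 + 10.3 + 1.0 + 10.1 + 4.7 + 9.2) / 6 = 7.3500%
Σ(R_i − R̄_i)(R_m − R̄_m) = 105.7100  ⇒  Cov = 105.7100 / 6 = 17.6183
Σ(R_m − R̄_m)² = 69.1350  ⇒  Var(R_m) = 69.1350 / 6 = 11.5225
β = Cov / Var(R_m) = 17.6183 / 11.5225 = 1.5290
E(R) = R_f + β × MRP = 3.36% + 1.5290 × 8.54% = 16.42%

16.42%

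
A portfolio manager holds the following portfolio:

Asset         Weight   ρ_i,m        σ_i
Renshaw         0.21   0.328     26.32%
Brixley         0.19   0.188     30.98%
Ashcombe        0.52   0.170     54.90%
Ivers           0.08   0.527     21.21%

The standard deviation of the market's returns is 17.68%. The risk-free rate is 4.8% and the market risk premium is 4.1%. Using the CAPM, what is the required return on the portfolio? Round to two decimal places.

β_Renshaw = 0.328 × 26.32% / 17.68% = 0.4883
β_Brixley = 0.188 × 30.98% / 17.68% = 0.3294
β_Ashcombe = 0.170 × 54.90% / 17.68% = 0.5279
β_Ivers = 0.527 × 21.21% / 17.68% = 0.6322
β_P = Σ w_i β_i = 0.21×0.4883 + 0.19×0.3294 + 0.52×0.5279 + 0.08×0.6322 = 0.4902
E(R_P) = R_f + β_P × MRP = 4.8% + 0.4902 × 4.1% = 6.81%

6.81%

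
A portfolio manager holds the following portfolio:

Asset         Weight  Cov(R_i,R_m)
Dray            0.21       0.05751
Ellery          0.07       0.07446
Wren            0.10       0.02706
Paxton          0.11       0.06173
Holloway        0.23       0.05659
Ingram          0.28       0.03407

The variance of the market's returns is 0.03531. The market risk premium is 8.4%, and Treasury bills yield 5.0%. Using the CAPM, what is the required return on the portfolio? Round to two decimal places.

β_Dray = 0.05751 / 0.03531 = 1.6287
β_Ellery = 0.07446 / 0.03531 = 2.1088
β_Wren = 0.02706 / 0.03531 = 0.7664
β_Paxton = 0.06173 / 0.03531 = 1.7482
β_Holloway = 0.05659 / 0.03531 = 1.6027
β_Ingram = 0.03407 / 0.03531 = 0.9649
β_P = Σ w_i β_i = 0.21×1.6287 + 0.07×2.1088 + 0.10×0.7664 + 0.11×1.7482 + 0.23×1.6027 + 0.28×0.9649 = 1.3974
E(R_P) = R_f + β_P × MRP = 5.0% + 1.3974 × 8.4% = 16.74%

16.74%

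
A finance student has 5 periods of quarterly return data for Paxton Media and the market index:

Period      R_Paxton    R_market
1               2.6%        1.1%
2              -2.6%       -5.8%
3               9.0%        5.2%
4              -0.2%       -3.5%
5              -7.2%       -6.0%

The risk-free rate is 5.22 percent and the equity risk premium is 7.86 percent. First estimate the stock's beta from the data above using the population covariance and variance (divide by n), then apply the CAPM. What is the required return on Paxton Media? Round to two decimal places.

14.55%

Mean R_i = (2.6 − 2.6 + 9.0 − 0.2 − 7.2) / 5 = 0.3200%
Mean R_m = (1.1 − 5.8 + 5.2 − 3.5 − 6.0) / 5 = -1.8000%
Σ(R_i − R̄_i)(R_m − R̄_m) = 111.5200  ⇒  Cov = 111.5200 / 5 = 22.3040
Σ(R_m − R̄_m)² = 93.9400  ⇒  Var(R_m) = 93.9400 / 5 = 18.7880
β = Cov / Var(R_m) = 22.3040 / 18.7880 = 1.1871
E(R) = R_f + β × MRP = 5.22% + 1.1871 × 7.86% = 14.55%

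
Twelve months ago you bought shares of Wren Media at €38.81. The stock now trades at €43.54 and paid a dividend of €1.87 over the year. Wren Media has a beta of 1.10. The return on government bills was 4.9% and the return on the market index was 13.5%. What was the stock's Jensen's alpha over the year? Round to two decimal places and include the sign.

+2.65%

Realised HPR = (P1 + D1 − P0) / P0 = (43.54 + 1.87 − 38.81) / 38.81 = 6.60 / 38.81 = 17.0059%
MRP = 13.5% − 4.9% = 8.60%
CAPM required = R_f + β·MRP = 4.9% + 1.10 × 8.6% = 14.3600%
α = realised − required = 17.0059% − 14.3600% = +2.65%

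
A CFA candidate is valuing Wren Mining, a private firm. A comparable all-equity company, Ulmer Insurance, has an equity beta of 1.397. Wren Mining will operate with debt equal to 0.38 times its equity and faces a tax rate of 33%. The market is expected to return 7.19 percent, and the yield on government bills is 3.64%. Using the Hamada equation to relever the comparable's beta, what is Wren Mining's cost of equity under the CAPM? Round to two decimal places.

β_L = β_U × [1 + (1 − t)(D/E)] = 1.397 × [1 + (1 − 0.33) × 0.38]
    = 1.397 × [1 + 0.67 × 0.38] = 1.397 × 1.2546 = 1.7527
MRP = 7.19% − 3.64% = 3.55%
E(R) = R_f + β_L × MRP = 3.64% + 1.7527 × 3.55% = 9.86%

9.86%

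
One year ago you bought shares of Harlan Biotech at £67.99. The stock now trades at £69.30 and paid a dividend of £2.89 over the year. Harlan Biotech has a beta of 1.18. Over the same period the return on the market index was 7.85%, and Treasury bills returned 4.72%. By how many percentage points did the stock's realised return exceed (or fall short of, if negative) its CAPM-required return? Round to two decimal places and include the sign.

-2.24%

Realised HPR = (P1 + D1 − P0) / P0 = (69.30 + 2.89 − 67.99) / 67.99 = 4.20 / 67.99 = 6.1774%
MRP = 7.85% − 4.72% = 3.13%
CAPM required = R_f + β·MRP = 4.72% + 1.18 × 3.13% = 8.4134%
α = realised − required = 6.1774% − 8.4134% = -2.24%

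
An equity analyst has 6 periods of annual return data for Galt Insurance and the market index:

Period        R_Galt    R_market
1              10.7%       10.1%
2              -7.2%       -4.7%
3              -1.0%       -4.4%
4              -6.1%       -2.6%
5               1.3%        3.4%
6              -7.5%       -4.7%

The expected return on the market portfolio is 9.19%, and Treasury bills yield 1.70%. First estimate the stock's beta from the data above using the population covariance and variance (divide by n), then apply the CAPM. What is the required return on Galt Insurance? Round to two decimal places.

Mean R_i = (10.7 − 7.2 − 1.0 − 6.1 + 1.3 − 7.5) / 6 = -1.6333%
Mean R_m = (10.1 − 4.7 − 4.4 − 2.6 + 3.4 − 4.7) / 6 = -0.4833%
Σ(R_i − R̄_i)(R_m − R̄_m) = 197.1033  ⇒  Cov = 197.1033 / 6 = 32.8506
Σ(R_m − R̄_m)² = 182.4683  ⇒  Var(R_m) = 182.4683 / 6 = 30.4114
β = Cov / Var(R_m) = 32.8506 / 30.4114 = 1.0802
MRP = 9.19% − 1.70% = 7.49%
E(R) = R_f + β × MRP = 1.70% + 1.0802 × 7.49% = 9.79%

9.79%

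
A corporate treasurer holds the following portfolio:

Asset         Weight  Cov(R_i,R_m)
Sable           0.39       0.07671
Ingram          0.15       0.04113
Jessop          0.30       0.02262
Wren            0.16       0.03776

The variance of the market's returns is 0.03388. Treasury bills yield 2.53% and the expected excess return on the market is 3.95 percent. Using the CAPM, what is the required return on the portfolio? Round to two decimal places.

8.23%

β_Sable = 0.07671 / 0.03388 = 2.2642
β_Ingram = 0.04113 / 0.03388 = 1.2140
β_Jessop = 0.02262 / 0.03388 = 0.6677
β_Wren = 0.03776 / 0.03388 = 1.1145
β_P = Σ w_i β_i = 0.39×2.2642 + 0.15×1.2140 + 0.30×0.6677 + 0.16×1.1145 = 1.4438
E(R_P) = R_f + β_P × MRP = 2.53% + 1.4438 × 3.95% = 8.23%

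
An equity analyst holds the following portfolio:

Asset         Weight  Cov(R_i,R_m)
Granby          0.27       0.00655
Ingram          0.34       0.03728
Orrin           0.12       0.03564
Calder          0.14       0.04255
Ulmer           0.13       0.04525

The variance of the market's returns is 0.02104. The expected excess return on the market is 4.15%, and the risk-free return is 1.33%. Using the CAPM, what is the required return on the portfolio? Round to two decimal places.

7.36%

β_Granby = 0.00655 / 0.02104 = 0.3113
β_Ingram = 0.03728 / 0.02104 = 1.7719
β_Orrin = 0.03564 / 0.02104 = 1.6939
β_Calder = 0.04255 / 0.02104 = 2.0223
β_Ulmer = 0.04525 / 0.02104 = 2.1507
β_P = Σ w_i β_i = 0.27×0.3113 + 0.34×1.7719 + 0.12×1.6939 + 0.14×2.0223 + 0.13×2.1507 = 1.4525
E(R_P) = R_f + β_P × MRP = 1.33% + 1.4525 × 4.15% = 7.36%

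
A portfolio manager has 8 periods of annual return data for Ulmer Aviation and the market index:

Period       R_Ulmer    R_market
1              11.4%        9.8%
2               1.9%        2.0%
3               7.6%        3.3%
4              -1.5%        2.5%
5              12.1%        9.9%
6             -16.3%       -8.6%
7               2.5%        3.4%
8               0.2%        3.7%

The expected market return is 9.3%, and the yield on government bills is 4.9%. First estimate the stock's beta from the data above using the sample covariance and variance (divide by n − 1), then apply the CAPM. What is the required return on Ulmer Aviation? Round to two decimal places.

11.56%

Mean R_i = (11.4 + 1.9 + 7.6 − 1.5 + 12.1 − 16.3 + 2.5 + 0.2) / 8 = 2.2375%
Mean R_m = (9.8 + 2.0 + 3.3 + 2.5 + 9.9 − 8.6 + 3.4 + 3.7) / 8 = 3.2500%
Σ(R_i − R̄_i)(R_m − R̄_m) = 347.8850  ⇒  Cov = 347.8850 / 7 = 49.6979
Σ(R_m − R̄_m)² = 229.9000  ⇒  Var(R_m) = 229.9000 / 7 = 32.8429
β = Cov / Var(R_m) = 49.6979 / 32.8429 = 1.5132
MRP = 9.3% − 4.9% = 4.40%
E(R) = R_f + β × MRP = 4.9% + 1.5132 × 4.4% = 11.56%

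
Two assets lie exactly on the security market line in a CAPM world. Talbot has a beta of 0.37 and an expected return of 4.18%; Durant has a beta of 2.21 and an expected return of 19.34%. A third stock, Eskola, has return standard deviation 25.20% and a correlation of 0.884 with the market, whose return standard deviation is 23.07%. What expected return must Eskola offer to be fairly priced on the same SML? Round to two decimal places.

MRP = (19.34% − 4.18%) / (2.21 − 0.37) = 8.2391%
R_f = 4.18% − 0.37 × 8.2391% = 1.1315%
β_Eskola = ρ·σ_i/σ_m = 0.884 × 25.20 / 23.07 = 0.9656
E(R_Eskola) = R_f + β × MRP = 1.1315% + 0.9656 × 8.2391% = 9.09%

9.09%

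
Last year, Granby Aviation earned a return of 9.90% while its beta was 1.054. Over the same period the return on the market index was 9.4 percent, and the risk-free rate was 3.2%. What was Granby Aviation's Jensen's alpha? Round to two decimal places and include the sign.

+0.17%

Market excess return = 9.4% − 3.2% = 6.20%
CAPM benchmark = R_f + β(R_m − R_f) = 3.2% + 1.054 × 6.2% = 9.7348%
α = actual − benchmark = 9.90% − 9.7348% = +0.17%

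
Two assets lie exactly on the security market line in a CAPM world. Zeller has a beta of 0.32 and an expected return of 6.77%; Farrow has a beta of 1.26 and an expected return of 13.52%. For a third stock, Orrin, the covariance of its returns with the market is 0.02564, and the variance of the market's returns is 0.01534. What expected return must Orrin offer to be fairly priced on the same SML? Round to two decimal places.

16.47%

MRP = (13.52% − 6.77%) / (1.26 − 0.32) = 7.1809%
R_f = 6.77% − 0.32 × 7.1809% = 4.4721%
β_Orrin = Cov / Var(R_m) = 0.02564 / 0.01534 = 1.6714
E(R_Orrin) = R_f + β × MRP = 4.4721% + 1.6714 × 7.1809% = 16.47%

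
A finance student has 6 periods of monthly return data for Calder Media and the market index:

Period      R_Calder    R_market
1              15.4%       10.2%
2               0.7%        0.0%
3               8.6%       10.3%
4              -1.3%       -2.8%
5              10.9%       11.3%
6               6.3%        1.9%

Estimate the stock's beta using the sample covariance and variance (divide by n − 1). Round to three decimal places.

0.922

Mean R_i = (15.4 + 0.7 + 8.6 − 1.3 + 10.9 + 6.3) / 6 = 6.7667%
Mean R_m = (10.2 + 0.0 + 10.3 − 2.8 + 11.3 + 1.9) / 6 = 5.1500%
Σ(R_i − R̄_i)(R_m − R̄_m) = 175.3500  ⇒  Cov = 175.3500 / 5 = 35.0700
Σ(R_m − R̄_m)² = 190.1350  ⇒  Var(R_m) = 190.1350 / 5 = 38.0270
β = Cov / Var(R_m) = 35.0700 / 38.0270 = 0.9222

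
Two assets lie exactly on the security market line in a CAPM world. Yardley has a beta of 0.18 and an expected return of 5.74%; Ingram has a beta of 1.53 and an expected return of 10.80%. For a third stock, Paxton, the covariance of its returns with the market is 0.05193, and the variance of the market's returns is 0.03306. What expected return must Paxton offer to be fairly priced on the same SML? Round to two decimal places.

10.95%

MRP = (10.80% − 5.74%) / (1.53 − 0.18) = 3.7481%
R_f = 5.74% − 0.18 × 3.7481% = 5.0653%
β_Paxton = Cov / Var(R_m) = 0.05193 / 0.03306 = 1.5708
E(R_Paxton) = R_f + β × MRP = 5.0653% + 1.5708 × 3.7481% = 10.95%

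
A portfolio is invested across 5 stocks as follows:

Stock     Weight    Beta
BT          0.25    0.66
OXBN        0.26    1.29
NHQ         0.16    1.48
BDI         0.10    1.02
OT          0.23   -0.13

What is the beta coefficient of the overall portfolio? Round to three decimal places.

0.809

β_P = Σ w_i β_i = 0.25×0.66 + 0.26×1.29 + 0.16×1.48 + 0.10×1.02 + 0.23×-0.13 = 0.8093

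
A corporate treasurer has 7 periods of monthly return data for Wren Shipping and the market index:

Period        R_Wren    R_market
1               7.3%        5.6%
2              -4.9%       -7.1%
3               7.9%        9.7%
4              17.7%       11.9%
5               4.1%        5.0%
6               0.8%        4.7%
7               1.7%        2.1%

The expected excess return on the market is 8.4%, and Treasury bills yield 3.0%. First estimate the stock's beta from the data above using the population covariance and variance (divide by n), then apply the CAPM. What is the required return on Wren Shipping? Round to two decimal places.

11.76%

Mean R_i = (7.3 − 4.9 + 7.9 + 17.7 + 4.1 + 0.8 + 1.7) / 7 = 4.9429%
Mean R_m = (5.6 − 7.1 + 9.7 + 11.9 + 5.0 + 4.7 + 2.1) / 7 = 4.5571%
Σ(R_i − R̄_i)(R_m − R̄_m) = 233.0829  ⇒  Cov = 233.0829 / 7 = 33.2976
Σ(R_m − R̄_m)² = 223.5971  ⇒  Var(R_m) = 223.5971 / 7 = 31.9424
β = Cov / Var(R_m) = 33.2976 / 31.9424 = 1.0424
E(R) = R_f + β × MRP = 3.0% + 1.0424 × 8.4% = 11.76%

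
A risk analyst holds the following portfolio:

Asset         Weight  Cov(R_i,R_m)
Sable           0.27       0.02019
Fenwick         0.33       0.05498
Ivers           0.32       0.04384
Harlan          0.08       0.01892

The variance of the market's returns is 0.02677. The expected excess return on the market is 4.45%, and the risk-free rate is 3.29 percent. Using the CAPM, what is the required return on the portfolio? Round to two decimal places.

9.80%

β_Sable = 0.02019 / 0.02677 = 0.7542
β_Fenwick = 0.05498 / 0.02677 = 2.0538
β_Ivers = 0.04384 / 0.02677 = 1.6377
β_Harlan = 0.01892 / 0.02677 = 0.7068
β_P = Σ w_i β_i = 0.27×0.7542 + 0.33×2.0538 + 0.32×1.6377 + 0.08×0.7068 = 1.4620
E(R_P) = R_f + β_P × MRP = 3.29% + 1.4620 × 4.45% = 9.80%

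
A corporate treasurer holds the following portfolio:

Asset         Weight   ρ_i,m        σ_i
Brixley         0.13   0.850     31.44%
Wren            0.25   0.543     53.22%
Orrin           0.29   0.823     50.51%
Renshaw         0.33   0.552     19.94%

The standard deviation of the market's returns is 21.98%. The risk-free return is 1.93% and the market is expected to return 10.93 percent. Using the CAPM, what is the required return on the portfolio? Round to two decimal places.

12.73%

β_Brixley = 0.850 × 31.44% / 21.98% = 1.2158
β_Wren = 0.543 × 53.22% / 21.98% = 1.3148
β_Orrin = 0.823 × 50.51% / 21.98% = 1.8913
β_Renshaw = 0.552 × 19.94% / 21.98% = 0.5008
β_P = Σ w_i β_i = 0.13×1.2158 + 0.25×1.3148 + 0.29×1.8913 + 0.33×0.5008 = 1.2005
MRP = 10.93% − 1.93% = 9.00%
E(R_P) = R_f + β_P × MRP = 1.93% + 1.2005 × 9.00% = 12.73%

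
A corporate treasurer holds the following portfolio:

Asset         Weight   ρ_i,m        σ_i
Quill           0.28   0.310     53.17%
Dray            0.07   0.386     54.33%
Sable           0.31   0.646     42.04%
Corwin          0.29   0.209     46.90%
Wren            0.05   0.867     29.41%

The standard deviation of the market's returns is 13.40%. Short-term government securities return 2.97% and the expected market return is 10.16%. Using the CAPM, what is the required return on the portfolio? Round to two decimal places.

12.96%

β_Quill = 0.310 × 53.17% / 13.40% = 1.2301
β_Dray = 0.386 × 54.33% / 13.40% = 1.5650
β_Sable = 0.646 × 42.04% / 13.40% = 2.0267
β_Corwin = 0.209 × 46.90% / 13.40% = 0.7315
β_Wren = 0.867 × 29.41% / 13.40% = 1.9029
β_P = Σ w_i β_i = 0.28×1.2301 + 0.07×1.5650 + 0.31×2.0267 + 0.29×0.7315 + 0.05×1.9029 = 1.3895
MRP = 10.16% − 2.97% = 7.19%
E(R_P) = R_f + β_P × MRP = 2.97% + 1.3895 × 7.19% = 12.96%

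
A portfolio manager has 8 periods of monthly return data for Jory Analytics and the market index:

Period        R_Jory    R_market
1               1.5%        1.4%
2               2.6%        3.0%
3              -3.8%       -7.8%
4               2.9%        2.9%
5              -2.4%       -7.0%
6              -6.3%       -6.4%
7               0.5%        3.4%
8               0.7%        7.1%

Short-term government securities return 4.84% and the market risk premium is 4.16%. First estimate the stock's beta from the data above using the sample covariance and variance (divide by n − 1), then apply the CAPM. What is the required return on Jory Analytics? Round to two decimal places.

Mean R_i = (1.5 + 2.6 − 3.8 + 2.9 − 2.4 − 6.3 + 0.5 + 0.7) / 8 = -0.5375%
Mean R_m = (1.4 + 3.0 − 7.8 + 2.9 − 7.0 − 6.4 + 3.4 + 7.1) / 8 = -0.4250%
Σ(R_i − R̄_i)(R_m − R̄_m) = 109.9125  ⇒  Cov = 109.9125 / 7 = 15.7018
Σ(R_m − R̄_m)² = 230.6950  ⇒  Var(R_m) = 230.6950 / 7 = 32.9564
β = Cov / Var(R_m) = 15.7018 / 32.9564 = 0.4764
E(R) = R_f + β × MRP = 4.84% + 0.4764 × 4.16% = 6.82%

6.82%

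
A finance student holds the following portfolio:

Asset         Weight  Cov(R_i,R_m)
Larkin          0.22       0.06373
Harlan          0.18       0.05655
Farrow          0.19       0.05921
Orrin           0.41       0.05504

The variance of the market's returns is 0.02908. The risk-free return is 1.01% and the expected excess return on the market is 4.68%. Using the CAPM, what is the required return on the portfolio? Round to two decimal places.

10.35%

β_Larkin = 0.06373 / 0.02908 = 2.1915
β_Harlan = 0.05655 / 0.02908 = 1.9446
β_Farrow = 0.05921 / 0.02908 = 2.0361
β_Orrin = 0.05504 / 0.02908 = 1.8927
β_P = Σ w_i β_i = 0.22×2.1915 + 0.18×1.9446 + 0.19×2.0361 + 0.41×1.8927 = 1.9950
E(R_P) = R_f + β_P × MRP = 1.01% + 1.9950 × 4.68% = 10.35%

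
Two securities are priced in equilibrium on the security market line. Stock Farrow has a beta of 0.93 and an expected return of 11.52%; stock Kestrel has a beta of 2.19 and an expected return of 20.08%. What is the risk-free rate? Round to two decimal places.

5.20%

Both satisfy E(R) = R_f + β·MRP, so the slope of the SML is
MRP = (20.08% − 11.52%) / (2.19 − 0.93) = 8.56% / 1.26 = 6.7937%
R_f = E(R_Farrow) − β_Farrow·MRP = 11.52% − 0.93 × 6.7937% = 5.2019%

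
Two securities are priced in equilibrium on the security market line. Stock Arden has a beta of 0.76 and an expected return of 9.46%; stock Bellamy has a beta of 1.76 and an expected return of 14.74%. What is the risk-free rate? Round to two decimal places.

Both satisfy E(R) = R_f + β·MRP, so the slope of the SML is
MRP = (14.74% − 9.46%) / (1.76 − 0.76) = 5.28% / 1.00 = 5.2800%
R_f = E(R_Arden) − β_Arden·MRP = 9.46% − 0.76 × 5.2800% = 5.4472%

5.45%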